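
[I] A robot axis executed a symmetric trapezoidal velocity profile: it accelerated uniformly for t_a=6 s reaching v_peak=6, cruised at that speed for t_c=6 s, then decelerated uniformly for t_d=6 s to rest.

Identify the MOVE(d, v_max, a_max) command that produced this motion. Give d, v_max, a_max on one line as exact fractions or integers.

d=72 v_max=6 a_max=1

a_max = 6/6 = 1
d_a = ½·6·6 = 18; d_c = 6·6 = 36
d = 2·18 + 36 = 72
t_c = 6 > 0 ⇒ limit active, v_max = 6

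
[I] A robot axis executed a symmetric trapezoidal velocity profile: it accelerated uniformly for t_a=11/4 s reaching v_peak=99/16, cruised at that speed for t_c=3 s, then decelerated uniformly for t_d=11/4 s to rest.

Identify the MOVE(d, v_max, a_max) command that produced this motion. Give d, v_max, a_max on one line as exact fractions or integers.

d=2277/64 v_max=99/16 a_max=9/4

a_max = (99/16)/(11/4) = 9/4
d_a = ½·99/16·11/4 = 1089/128; d_c = 99/16·3 = 297/16
d = 2·1089/128 + 297/16 = 2277/64
t_c = 3 > 0 ⇒ limit active, v_max = 99/16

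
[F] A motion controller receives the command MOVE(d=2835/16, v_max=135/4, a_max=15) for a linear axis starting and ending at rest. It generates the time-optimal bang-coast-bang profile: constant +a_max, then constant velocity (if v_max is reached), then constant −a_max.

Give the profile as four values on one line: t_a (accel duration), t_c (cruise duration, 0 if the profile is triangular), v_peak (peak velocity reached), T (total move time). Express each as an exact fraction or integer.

(v_max)²/a_max = (135/4)²/15 = 1215/16
2835/16 ≥ 1215/16 ⇒ cruise phase
t_a = (135/4)/15 = 9/4; v_peak = 135/4
d_cruise = 2835/16 − 1215/16 = 405/4; t_c = (405/4)/(135/4) = 3
T = 2·9/4 + 3 = 15/2

t_a=9/4 t_c=3 v_peak=135/4 T=15/2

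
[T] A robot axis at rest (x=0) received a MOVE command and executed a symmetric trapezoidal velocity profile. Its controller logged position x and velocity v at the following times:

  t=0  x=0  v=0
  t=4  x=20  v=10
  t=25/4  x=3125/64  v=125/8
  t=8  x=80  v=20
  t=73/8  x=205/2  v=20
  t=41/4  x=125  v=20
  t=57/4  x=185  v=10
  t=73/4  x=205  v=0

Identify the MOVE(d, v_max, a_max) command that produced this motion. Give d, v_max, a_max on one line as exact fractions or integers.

d=205 v_max=20 a_max=5/2

final state: t=73/4, x=205, v=0 → d = 205
a_max = (10−0)/(4−0) = 5/2
max v = 20 over t∈[8,41/4] → v_max = 20
check: 20·(8+9/4) = 205 ✓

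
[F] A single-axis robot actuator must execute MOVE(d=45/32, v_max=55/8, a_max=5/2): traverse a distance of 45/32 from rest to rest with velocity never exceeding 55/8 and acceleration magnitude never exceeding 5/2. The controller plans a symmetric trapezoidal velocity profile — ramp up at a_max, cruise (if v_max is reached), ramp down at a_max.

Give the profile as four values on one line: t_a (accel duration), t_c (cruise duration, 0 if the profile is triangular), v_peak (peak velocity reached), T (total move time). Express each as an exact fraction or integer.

t_a=3/4 t_c=0 v_peak=15/8 T=3/2

vₘ²/aₘ = (55/8)²/(5/2) = 605/32
45/32 < 605/32 so t_c = 0
v_peak = √(45/32·5/2) = √(225/64) = 15/8
t_a = (15/8)/(5/2) = 3/4; t_c = 0
T = 2·3/4 = 3/2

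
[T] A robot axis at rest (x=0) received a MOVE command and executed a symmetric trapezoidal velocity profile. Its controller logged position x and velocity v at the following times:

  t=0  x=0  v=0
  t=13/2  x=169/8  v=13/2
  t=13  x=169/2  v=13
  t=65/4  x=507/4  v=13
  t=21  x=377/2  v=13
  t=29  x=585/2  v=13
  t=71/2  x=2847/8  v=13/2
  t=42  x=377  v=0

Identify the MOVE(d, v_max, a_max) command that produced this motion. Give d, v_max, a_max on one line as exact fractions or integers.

d=377 v_max=13 a_max=1

final state: t=42, x=377, v=0 → d = 377
a_max = (13/2−0)/(13/2−0) = 1
max v = 13 over t∈[13,29] → v_max = 13
check: 13·(13+16) = 377 ✓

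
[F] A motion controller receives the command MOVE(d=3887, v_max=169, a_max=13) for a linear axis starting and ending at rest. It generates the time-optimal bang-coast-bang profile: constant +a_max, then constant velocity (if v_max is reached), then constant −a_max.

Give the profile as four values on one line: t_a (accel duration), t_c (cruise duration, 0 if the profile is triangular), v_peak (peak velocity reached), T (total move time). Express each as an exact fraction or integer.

vₘ²/aₘ = 169²/13 = 2197
3887 ≥ 2197 so v_max reached
t_a = 169/13 = 13; v_peak = 169
d_cruise = 3887 − 2197 = 1690; t_c = 1690/169 = 10
T = 2·13 + 10 = 36

t_a=13 t_c=10 v_peak=169 T=36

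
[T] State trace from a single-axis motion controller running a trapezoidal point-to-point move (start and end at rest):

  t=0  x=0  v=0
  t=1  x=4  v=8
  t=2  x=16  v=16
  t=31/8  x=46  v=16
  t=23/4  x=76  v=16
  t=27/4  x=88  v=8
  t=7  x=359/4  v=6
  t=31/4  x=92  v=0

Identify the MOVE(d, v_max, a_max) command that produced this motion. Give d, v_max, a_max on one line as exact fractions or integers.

d=92 v_max=16 a_max=8

final state: t=31/4, x=92, v=0 → d = 92
a_max = (8−0)/(1−0) = 8
max v = 16 over t∈[2,23/4] → v_max = 16
check: 16·(2+15/4) = 92 ✓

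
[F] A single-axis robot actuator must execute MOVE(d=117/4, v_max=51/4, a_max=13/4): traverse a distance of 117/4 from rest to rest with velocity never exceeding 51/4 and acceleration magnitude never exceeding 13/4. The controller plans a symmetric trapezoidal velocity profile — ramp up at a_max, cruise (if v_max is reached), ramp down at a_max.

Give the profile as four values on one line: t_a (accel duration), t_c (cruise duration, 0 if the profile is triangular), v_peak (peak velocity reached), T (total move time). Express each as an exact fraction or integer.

vₘ²/aₘ = (51/4)²/(13/4) = 2601/52
117/4 < 2601/52 → triangular
v_peak = √(117/4·13/4) = √(1521/16) = 39/4
t_a = (39/4)/(13/4) = 3; t_c = 0
T = 2·3 = 6

t_a=3 t_c=0 v_peak=39/4 T=6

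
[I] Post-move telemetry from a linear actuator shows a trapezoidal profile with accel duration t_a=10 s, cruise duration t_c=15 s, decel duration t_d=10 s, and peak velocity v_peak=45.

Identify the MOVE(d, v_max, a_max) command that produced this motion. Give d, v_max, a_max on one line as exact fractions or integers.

a_max = 45/10 = 9/2
d_a = ½·45·10 = 225; d_c = 45·15 = 675
d = 2·225 + 675 = 1125
t_c = 15 > 0 ⇒ limit active, v_max = 45

d=1125 v_max=45 a_max=9/2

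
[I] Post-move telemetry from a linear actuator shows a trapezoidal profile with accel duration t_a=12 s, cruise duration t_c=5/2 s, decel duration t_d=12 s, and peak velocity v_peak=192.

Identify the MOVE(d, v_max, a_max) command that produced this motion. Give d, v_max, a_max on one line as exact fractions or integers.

d=2784 v_max=192 a_max=16

a_max = 192/12 = 16
d_a = ½·192·12 = 1152; d_c = 192·5/2 = 480
d = 2·1152 + 480 = 2784
t_c = 5/2 > 0 so v_max = 192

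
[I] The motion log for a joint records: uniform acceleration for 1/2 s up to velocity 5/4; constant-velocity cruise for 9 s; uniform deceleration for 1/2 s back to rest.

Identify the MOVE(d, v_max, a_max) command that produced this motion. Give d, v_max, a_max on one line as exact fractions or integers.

d=95/8 v_max=5/4 a_max=5/2

a_max = (5/4)/(1/2) = 5/2
d_a = ½·5/4·1/2 = 5/16; d_c = 5/4·9 = 45/4
d = 2·5/16 + 45/4 = 95/8
t_c = 9 > 0 ⇒ limit active, v_max = 5/4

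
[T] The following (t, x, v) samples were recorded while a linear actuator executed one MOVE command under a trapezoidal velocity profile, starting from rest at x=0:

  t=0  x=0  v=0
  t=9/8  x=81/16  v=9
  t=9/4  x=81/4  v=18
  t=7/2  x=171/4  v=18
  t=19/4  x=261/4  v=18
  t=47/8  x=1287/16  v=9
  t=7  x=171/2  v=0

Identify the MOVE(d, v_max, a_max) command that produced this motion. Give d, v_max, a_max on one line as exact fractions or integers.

final state: t=7, x=171/2, v=0 → d = 171/2
a_max = (9−0)/(9/8−0) = 8
max v = 18 over t∈[9/4,19/4] → v_max = 18
check: 18·(9/4+5/2) = 171/2 ✓

d=171/2 v_max=18 a_max=8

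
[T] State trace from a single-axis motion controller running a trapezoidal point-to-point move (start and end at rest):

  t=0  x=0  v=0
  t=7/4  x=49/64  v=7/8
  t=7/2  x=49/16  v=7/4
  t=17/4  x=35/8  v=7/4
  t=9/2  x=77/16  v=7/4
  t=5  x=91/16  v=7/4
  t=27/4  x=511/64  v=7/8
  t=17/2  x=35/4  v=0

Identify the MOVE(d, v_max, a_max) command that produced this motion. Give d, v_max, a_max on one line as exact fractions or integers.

final state: t=17/2, x=35/4, v=0 → d = 35/4
a_max = (7/8−0)/(7/4−0) = 1/2
max v = 7/4 over t∈[7/2,5] → v_max = 7/4
check: 7/4·(7/2+3/2) = 35/4 ✓

d=35/4 v_max=7/4 a_max=1/2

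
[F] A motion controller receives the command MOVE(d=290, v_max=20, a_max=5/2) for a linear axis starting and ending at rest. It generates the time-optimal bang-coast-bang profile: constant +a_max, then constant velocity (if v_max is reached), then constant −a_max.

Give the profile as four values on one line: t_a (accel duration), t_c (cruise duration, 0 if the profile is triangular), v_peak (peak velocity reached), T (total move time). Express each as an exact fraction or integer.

t_a=8 t_c=13/2 v_peak=20 T=45/2

(v_max)²/a_max = 20²/(5/2) = 160
290 ≥ 160 → trapezoidal
t_a = 20/(5/2) = 8; v_peak = 20
d_cruise = 290 − 160 = 130; t_c = 130/20 = 13/2
T = 2·8 + 13/2 = 45/2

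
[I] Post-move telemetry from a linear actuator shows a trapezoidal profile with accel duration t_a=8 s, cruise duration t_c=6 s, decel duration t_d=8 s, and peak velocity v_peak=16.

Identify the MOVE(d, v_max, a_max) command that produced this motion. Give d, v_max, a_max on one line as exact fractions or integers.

d=224 v_max=16 a_max=2

a_max = 16/8 = 2
d_a = ½·16·8 = 64; d_c = 16·6 = 96
d = 2·64 + 96 = 224
t_c = 6 > 0 ⇒ limit active, v_max = 16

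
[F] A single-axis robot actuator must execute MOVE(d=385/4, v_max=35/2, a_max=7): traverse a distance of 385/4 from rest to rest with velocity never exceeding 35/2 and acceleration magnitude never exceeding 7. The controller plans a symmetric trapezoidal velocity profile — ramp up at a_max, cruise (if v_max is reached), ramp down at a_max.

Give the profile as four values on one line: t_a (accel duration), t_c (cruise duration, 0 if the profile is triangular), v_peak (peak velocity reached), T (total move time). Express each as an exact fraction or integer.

(v_max)²/a_max = (35/2)²/7 = 175/4
385/4 ≥ 175/4 so v_max reached
t_a = (35/2)/7 = 5/2; v_peak = 35/2
d_cruise = 385/4 − 175/4 = 105/2; t_c = (105/2)/(35/2) = 3
T = 2·5/2 + 3 = 8

t_a=5/2 t_c=3 v_peak=35/2 T=8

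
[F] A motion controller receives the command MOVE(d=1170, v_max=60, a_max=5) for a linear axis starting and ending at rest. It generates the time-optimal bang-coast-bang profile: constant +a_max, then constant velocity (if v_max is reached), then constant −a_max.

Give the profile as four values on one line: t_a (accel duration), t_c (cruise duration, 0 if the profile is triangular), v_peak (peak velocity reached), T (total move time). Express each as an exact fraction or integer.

t_a=12 t_c=15/2 v_peak=60 T=63/2

vₘ²/aₘ = 60²/5 = 720
1170 ≥ 720 ⇒ cruise phase
t_a = 60/5 = 12; v_peak = 60
d_cruise = 1170 − 720 = 450; t_c = 450/60 = 15/2
T = 2·12 + 15/2 = 63/2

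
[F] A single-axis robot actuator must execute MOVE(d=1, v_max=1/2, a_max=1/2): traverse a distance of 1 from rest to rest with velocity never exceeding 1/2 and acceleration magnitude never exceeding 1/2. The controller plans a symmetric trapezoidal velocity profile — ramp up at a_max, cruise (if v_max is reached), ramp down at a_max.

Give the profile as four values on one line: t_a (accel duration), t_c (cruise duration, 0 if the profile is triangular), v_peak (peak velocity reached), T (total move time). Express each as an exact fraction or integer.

vₘ²/aₘ = (1/2)²/(1/2) = 1/2
1 ≥ 1/2 so v_max reached
t_a = (1/2)/(1/2) = 1; v_peak = 1/2
d_cruise = 1 − 1/2 = 1/2; t_c = (1/2)/(1/2) = 1
T = 2·1 + 1 = 3

t_a=1 t_c=1 v_peak=1/2 T=3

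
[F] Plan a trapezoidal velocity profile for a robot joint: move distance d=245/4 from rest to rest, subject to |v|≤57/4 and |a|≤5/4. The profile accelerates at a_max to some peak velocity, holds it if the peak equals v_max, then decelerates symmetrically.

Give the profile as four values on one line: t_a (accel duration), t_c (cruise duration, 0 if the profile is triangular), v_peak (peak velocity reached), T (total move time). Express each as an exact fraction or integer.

(v_max)²/a_max = (57/4)²/(5/4) = 3249/20
245/4 < 3249/20 → triangular
v_peak = √(245/4·5/4) = √(1225/16) = 35/4
t_a = (35/4)/(5/4) = 7; t_c = 0
T = 2·7 = 14

t_a=7 t_c=0 v_peak=35/4 T=14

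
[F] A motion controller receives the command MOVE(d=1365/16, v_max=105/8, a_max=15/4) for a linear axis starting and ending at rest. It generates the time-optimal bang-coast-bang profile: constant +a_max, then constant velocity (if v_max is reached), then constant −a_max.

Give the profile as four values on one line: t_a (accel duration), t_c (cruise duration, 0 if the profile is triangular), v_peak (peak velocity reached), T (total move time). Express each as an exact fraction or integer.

vₘ²/aₘ = (105/8)²/(15/4) = 735/16
1365/16 ≥ 735/16 so v_max reached
t_a = (105/8)/(15/4) = 7/2; v_peak = 105/8
d_cruise = 1365/16 − 735/16 = 315/8; t_c = (315/8)/(105/8) = 3
T = 2·7/2 + 3 = 10

t_a=7/2 t_c=3 v_peak=105/8 T=10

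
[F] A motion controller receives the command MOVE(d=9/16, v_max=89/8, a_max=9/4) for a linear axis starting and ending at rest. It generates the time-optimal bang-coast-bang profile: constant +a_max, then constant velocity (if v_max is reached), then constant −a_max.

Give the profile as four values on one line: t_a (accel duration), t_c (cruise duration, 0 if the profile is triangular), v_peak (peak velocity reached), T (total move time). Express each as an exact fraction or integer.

(v_max)²/a_max = (89/8)²/(9/4) = 7921/144
9/16 < 7921/144 ⇒ no cruise
v_peak = √(9/16·9/4) = √(81/64) = 9/8
t_a = (9/8)/(9/4) = 1/2; t_c = 0
T = 2·1/2 = 1

t_a=1/2 t_c=0 v_peak=9/8 T=1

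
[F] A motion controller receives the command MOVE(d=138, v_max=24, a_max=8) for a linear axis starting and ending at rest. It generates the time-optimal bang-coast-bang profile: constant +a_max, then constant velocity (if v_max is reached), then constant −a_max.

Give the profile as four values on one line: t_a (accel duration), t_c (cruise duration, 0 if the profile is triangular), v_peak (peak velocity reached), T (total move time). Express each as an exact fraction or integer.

t_a=3 t_c=11/4 v_peak=24 T=35/4

vₘ²/aₘ = 24²/8 = 72
138 ≥ 72 → trapezoidal
t_a = 24/8 = 3; v_peak = 24
d_cruise = 138 − 72 = 66; t_c = 66/24 = 11/4
T = 2·3 + 11/4 = 35/4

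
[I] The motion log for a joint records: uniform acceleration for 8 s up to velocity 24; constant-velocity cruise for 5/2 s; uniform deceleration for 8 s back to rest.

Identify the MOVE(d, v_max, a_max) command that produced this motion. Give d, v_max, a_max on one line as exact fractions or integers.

a_max = 24/8 = 3
d_a = ½·24·8 = 96; d_c = 24·5/2 = 60
d = 2·96 + 60 = 252
t_c = 5/2 > 0 → v_max = v_peak = 24

d=252 v_max=24 a_max=3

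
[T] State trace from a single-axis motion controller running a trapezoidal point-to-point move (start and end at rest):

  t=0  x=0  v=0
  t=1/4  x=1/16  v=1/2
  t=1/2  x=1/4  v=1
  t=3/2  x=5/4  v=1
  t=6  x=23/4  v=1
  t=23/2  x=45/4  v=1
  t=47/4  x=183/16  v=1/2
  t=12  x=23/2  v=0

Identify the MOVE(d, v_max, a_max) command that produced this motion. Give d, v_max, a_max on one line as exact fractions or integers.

d=23/2 v_max=1 a_max=2

final state: t=12, x=23/2, v=0 → d = 23/2
a_max = (1/2−0)/(1/4−0) = 2
max v = 1 over t∈[1/2,23/2] → v_max = 1
check: 1·(1/2+11) = 23/2 ✓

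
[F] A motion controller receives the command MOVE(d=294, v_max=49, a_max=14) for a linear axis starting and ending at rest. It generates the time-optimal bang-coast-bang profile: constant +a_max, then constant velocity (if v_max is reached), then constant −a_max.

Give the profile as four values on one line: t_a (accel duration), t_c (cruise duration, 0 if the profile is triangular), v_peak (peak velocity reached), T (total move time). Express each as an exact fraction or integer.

vₘ²/aₘ = 49²/14 = 343/2
294 ≥ 343/2 → trapezoidal
t_a = 49/14 = 7/2; v_peak = 49
d_cruise = 294 − 343/2 = 245/2; t_c = (245/2)/49 = 5/2
T = 2·7/2 + 5/2 = 19/2

t_a=7/2 t_c=5/2 v_peak=49 T=19/2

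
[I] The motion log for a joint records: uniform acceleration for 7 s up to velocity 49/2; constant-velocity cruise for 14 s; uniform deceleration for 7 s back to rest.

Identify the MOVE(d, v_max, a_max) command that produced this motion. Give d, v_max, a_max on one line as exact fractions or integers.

a_max = (49/2)/7 = 7/2
d_a = ½·49/2·7 = 343/4; d_c = 49/2·14 = 343
d = 2·343/4 + 343 = 1029/2
t_c = 14 > 0 so v_max = 49/2

d=1029/2 v_max=49/2 a_max=7/2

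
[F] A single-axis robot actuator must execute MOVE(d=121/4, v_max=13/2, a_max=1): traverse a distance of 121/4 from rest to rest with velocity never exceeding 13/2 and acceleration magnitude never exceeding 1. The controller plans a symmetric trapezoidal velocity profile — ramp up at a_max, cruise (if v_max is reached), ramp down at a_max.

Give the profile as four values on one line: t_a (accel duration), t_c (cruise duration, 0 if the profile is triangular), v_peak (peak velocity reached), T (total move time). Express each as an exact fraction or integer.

t_a=11/2 t_c=0 v_peak=11/2 T=11

(v_max)²/a_max = (13/2)²/1 = 169/4
121/4 < 169/4 so t_c = 0
v_peak = √(121/4·1) = √(121/4) = 11/2
t_a = (11/2)/1 = 11/2; t_c = 0
T = 2·11/2 = 11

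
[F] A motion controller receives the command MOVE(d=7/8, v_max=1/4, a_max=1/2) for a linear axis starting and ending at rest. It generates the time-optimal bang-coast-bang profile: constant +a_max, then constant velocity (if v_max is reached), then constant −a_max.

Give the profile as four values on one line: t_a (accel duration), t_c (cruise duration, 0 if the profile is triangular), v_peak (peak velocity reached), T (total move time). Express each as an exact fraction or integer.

t_a=1/2 t_c=3 v_peak=1/4 T=4

vₘ²/aₘ = (1/4)²/(1/2) = 1/8
7/8 ≥ 1/8 → trapezoidal
t_a = (1/4)/(1/2) = 1/2; v_peak = 1/4
d_cruise = 7/8 − 1/8 = 3/4; t_c = (3/4)/(1/4) = 3
T = 2·1/2 + 3 = 4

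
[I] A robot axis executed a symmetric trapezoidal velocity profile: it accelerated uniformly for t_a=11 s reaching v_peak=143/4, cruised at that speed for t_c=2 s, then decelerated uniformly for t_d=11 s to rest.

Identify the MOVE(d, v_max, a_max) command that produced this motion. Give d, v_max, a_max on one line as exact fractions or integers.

a_max = (143/4)/11 = 13/4
d_a = ½·143/4·11 = 1573/8; d_c = 143/4·2 = 143/2
d = 2·1573/8 + 143/2 = 1859/4
t_c = 2 > 0 ⇒ limit active, v_max = 143/4

d=1859/4 v_max=143/4 a_max=13/4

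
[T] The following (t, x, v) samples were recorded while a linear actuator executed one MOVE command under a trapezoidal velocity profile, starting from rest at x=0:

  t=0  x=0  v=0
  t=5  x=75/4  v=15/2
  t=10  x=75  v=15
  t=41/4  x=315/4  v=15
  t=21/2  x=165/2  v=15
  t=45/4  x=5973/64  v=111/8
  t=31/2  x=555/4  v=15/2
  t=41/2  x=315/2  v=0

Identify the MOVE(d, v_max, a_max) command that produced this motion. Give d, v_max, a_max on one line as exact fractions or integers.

d=315/2 v_max=15 a_max=3/2

final state: t=41/2, x=315/2, v=0 → d = 315/2
a_max = (15/2−0)/(5−0) = 3/2
max v = 15 over t∈[10,21/2] → v_max = 15
check: 15·(10+1/2) = 315/2 ✓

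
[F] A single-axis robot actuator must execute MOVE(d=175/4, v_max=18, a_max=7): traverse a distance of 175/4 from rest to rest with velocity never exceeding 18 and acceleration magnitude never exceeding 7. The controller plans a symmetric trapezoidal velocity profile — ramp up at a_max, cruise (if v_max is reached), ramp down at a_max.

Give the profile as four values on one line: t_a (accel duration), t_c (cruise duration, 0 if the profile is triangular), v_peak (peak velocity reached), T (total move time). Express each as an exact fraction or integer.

(v_max)²/a_max = 18²/7 = 324/7
175/4 < 324/7 so t_c = 0
v_peak = √(175/4·7) = √(1225/4) = 35/2
t_a = (35/2)/7 = 5/2; t_c = 0
T = 2·5/2 = 5

t_a=5/2 t_c=0 v_peak=35/2 T=5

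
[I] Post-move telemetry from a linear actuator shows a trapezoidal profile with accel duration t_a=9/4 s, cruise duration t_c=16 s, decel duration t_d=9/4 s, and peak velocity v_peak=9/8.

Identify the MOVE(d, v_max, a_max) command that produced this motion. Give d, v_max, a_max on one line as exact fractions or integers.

a_max = (9/8)/(9/4) = 1/2
d_a = ½·9/8·9/4 = 81/64; d_c = 9/8·16 = 18
d = 2·81/64 + 18 = 657/32
t_c = 16 > 0 so v_max = 9/8

d=657/32 v_max=9/8 a_max=1/2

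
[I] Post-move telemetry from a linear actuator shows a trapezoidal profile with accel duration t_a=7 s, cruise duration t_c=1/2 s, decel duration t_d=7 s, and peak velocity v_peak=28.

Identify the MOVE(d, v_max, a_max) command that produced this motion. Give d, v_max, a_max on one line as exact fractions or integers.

d=210 v_max=28 a_max=4

a_max = 28/7 = 4
d_a = ½·28·7 = 98; d_c = 28·1/2 = 14
d = 2·98 + 14 = 210
t_c = 1/2 > 0 so v_max = 28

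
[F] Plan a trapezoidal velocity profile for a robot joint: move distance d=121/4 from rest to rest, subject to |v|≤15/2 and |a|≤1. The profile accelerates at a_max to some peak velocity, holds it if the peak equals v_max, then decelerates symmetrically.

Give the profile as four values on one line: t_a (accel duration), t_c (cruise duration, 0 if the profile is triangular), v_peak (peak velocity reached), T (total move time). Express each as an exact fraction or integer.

t_a=11/2 t_c=0 v_peak=11/2 T=11

v_max²/a_max = (15/2)²/1 = 225/4
121/4 < 225/4 → triangular
v_peak = √(121/4·1) = √(121/4) = 11/2
t_a = (11/2)/1 = 11/2; t_c = 0
T = 2·11/2 = 11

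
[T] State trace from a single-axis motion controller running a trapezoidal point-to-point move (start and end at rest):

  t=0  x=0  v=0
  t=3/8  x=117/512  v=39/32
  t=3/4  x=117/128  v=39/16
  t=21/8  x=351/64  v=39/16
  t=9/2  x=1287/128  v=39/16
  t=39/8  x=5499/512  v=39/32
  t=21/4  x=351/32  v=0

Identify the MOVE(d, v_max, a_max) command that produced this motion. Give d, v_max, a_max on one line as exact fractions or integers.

final state: t=21/4, x=351/32, v=0 → d = 351/32
a_max = (39/32−0)/(3/8−0) = 13/4
max v = 39/16 over t∈[3/4,9/2] → v_max = 39/16
check: 39/16·(3/4+15/4) = 351/32 ✓

d=351/32 v_max=39/16 a_max=13/4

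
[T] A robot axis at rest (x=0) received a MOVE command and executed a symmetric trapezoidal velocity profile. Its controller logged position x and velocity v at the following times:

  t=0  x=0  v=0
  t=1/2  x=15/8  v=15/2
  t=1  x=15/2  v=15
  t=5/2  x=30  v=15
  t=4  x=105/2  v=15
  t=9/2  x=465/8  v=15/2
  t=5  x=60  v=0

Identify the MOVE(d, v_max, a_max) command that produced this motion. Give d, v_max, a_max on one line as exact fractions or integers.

d=60 v_max=15 a_max=15

final state: t=5, x=60, v=0 → d = 60
a_max = (15/2−0)/(1/2−0) = 15
max v = 15 over t∈[1,4] → v_max = 15
check: 15·(1+3) = 60 ✓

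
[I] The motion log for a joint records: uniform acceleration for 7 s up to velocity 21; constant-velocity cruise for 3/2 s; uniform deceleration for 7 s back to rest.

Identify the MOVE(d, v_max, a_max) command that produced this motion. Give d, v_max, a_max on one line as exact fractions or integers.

a_max = 21/7 = 3
d_a = ½·21·7 = 147/2; d_c = 21·3/2 = 63/2
d = 2·147/2 + 63/2 = 357/2
t_c = 3/2 > 0 → v_max = v_peak = 21

d=357/2 v_max=21 a_max=3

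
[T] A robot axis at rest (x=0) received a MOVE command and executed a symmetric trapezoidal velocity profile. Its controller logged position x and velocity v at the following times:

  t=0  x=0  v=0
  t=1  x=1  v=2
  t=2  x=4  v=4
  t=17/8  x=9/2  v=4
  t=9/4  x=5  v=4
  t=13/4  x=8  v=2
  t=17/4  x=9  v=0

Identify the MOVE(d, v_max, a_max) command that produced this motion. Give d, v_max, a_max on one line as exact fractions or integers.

final state: t=17/4, x=9, v=0 → d = 9
a_max = (2−0)/(1−0) = 2
max v = 4 over t∈[2,9/4] → v_max = 4
check: 4·(2+1/4) = 9 ✓

d=9 v_max=4 a_max=2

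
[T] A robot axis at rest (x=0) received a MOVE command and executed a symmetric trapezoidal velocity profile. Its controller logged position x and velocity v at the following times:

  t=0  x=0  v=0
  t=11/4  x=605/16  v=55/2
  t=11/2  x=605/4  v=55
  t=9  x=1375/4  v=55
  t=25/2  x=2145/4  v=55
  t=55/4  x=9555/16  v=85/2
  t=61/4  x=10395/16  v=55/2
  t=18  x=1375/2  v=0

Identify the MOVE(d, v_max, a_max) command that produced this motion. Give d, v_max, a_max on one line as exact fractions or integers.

final state: t=18, x=1375/2, v=0 → d = 1375/2
a_max = (55/2−0)/(11/4−0) = 10
max v = 55 over t∈[11/2,25/2] → v_max = 55
check: 55·(11/2+7) = 1375/2 ✓

d=1375/2 v_max=55 a_max=10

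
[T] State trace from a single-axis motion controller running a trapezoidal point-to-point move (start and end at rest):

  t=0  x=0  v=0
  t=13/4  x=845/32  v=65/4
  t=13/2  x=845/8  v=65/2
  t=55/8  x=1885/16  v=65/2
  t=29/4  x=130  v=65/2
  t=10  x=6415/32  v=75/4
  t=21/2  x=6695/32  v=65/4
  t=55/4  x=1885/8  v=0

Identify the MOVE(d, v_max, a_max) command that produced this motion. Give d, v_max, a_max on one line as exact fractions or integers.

d=1885/8 v_max=65/2 a_max=5

final state: t=55/4, x=1885/8, v=0 → d = 1885/8
a_max = (65/4−0)/(13/4−0) = 5
max v = 65/2 over t∈[13/2,29/4] → v_max = 65/2
check: 65/2·(13/2+3/4) = 1885/8 ✓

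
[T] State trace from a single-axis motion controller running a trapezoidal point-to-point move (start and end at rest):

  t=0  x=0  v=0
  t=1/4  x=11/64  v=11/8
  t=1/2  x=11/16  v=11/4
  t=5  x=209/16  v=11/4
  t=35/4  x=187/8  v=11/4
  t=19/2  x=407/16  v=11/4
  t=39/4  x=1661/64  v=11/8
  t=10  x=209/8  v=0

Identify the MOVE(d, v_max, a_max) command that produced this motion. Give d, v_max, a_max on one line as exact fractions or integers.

d=209/8 v_max=11/4 a_max=11/2

final state: t=10, x=209/8, v=0 → d = 209/8
a_max = (11/8−0)/(1/4−0) = 11/2
max v = 11/4 over t∈[1/2,19/2] → v_max = 11/4
check: 11/4·(1/2+9) = 209/8 ✓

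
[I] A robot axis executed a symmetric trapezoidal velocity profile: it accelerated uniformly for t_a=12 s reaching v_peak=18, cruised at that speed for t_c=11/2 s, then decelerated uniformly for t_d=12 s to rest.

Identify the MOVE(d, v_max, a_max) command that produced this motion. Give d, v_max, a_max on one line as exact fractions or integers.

a_max = 18/12 = 3/2
d_a = ½·18·12 = 108; d_c = 18·11/2 = 99
d = 2·108 + 99 = 315
t_c = 11/2 > 0 so v_max = 18

d=315 v_max=18 a_max=3/2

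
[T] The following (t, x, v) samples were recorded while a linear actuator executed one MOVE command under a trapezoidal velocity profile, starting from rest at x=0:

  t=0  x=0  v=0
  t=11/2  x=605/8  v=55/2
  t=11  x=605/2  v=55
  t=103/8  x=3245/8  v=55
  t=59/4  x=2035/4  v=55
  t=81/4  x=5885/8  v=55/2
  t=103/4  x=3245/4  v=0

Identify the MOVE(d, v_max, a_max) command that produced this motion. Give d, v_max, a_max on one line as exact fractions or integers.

d=3245/4 v_max=55 a_max=5

final state: t=103/4, x=3245/4, v=0 → d = 3245/4
a_max = (55/2−0)/(11/2−0) = 5
max v = 55 over t∈[11,59/4] → v_max = 55
check: 55·(11+15/4) = 3245/4 ✓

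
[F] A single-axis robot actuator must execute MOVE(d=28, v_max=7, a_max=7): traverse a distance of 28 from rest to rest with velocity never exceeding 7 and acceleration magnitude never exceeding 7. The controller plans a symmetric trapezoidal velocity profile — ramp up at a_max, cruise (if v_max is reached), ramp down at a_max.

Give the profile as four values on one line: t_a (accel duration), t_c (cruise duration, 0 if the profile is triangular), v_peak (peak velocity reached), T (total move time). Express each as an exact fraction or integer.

t_a=1 t_c=3 v_peak=7 T=5

v_max²/a_max = 7²/7 = 7
28 ≥ 7 ⇒ cruise phase
t_a = 7/7 = 1; v_peak = 7
d_cruise = 28 − 7 = 21; t_c = 21/7 = 3
T = 2·1 + 3 = 5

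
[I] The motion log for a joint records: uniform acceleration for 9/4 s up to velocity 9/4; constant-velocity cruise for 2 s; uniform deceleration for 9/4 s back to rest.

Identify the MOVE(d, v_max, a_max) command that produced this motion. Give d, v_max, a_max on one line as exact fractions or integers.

a_max = (9/4)/(9/4) = 1
d_a = ½·9/4·9/4 = 81/32; d_c = 9/4·2 = 9/2
d = 2·81/32 + 9/2 = 153/16
t_c = 2 > 0 → v_max = v_peak = 9/4

d=153/16 v_max=9/4 a_max=1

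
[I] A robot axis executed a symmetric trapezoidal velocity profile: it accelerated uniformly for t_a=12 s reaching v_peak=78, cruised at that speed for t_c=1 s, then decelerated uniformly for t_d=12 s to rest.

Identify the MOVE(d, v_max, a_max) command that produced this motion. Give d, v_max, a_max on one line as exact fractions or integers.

d=1014 v_max=78 a_max=13/2

a_max = 78/12 = 13/2
d_a = ½·78·12 = 468; d_c = 78·1 = 78
d = 2·468 + 78 = 1014
t_c = 1 > 0 ⇒ limit active, v_max = 78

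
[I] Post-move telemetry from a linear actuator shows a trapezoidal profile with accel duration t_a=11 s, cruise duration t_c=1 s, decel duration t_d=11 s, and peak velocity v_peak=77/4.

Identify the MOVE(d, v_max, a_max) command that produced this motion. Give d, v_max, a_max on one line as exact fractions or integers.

a_max = (77/4)/11 = 7/4
d_a = ½·77/4·11 = 847/8; d_c = 77/4·1 = 77/4
d = 2·847/8 + 77/4 = 231
t_c = 1 > 0 so v_max = 77/4

d=231 v_max=77/4 a_max=7/4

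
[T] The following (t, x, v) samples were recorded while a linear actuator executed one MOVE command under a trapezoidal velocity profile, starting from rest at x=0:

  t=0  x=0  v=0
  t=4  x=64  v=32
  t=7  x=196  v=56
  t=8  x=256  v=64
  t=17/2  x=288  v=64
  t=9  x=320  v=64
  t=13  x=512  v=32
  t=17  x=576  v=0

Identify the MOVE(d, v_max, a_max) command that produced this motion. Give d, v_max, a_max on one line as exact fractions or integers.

d=576 v_max=64 a_max=8

final state: t=17, x=576, v=0 → d = 576
a_max = (32−0)/(4−0) = 8
max v = 64 over t∈[8,9] → v_max = 64
check: 64·(8+1) = 576 ✓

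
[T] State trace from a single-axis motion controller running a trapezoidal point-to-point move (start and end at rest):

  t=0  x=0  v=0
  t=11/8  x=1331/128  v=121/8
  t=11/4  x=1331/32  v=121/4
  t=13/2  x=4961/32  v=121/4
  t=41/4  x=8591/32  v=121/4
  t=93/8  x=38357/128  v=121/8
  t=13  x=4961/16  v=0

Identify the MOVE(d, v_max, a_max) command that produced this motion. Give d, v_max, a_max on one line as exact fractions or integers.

final state: t=13, x=4961/16, v=0 → d = 4961/16
a_max = (121/8−0)/(11/8−0) = 11
max v = 121/4 over t∈[11/4,41/4] → v_max = 121/4
check: 121/4·(11/4+15/2) = 4961/16 ✓

d=4961/16 v_max=121/4 a_max=11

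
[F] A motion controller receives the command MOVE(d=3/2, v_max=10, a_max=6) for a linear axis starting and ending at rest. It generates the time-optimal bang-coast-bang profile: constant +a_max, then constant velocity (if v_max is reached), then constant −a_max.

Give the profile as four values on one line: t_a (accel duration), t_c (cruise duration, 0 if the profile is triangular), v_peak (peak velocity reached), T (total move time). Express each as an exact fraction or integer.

t_a=1/2 t_c=0 v_peak=3 T=1

vₘ²/aₘ = 10²/6 = 50/3
3/2 < 50/3 ⇒ no cruise
v_peak = √(3/2·6) = √9 = 3
t_a = 3/6 = 1/2; t_c = 0
T = 2·1/2 = 1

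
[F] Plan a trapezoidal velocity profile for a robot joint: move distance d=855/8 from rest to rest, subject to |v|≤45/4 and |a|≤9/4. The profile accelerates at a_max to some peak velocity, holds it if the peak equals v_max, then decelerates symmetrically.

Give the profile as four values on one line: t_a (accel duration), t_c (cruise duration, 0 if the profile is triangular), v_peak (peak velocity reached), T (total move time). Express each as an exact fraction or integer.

v_max²/a_max = (45/4)²/(9/4) = 225/4
855/8 ≥ 225/4 → trapezoidal
t_a = (45/4)/(9/4) = 5; v_peak = 45/4
d_cruise = 855/8 − 225/4 = 405/8; t_c = (405/8)/(45/4) = 9/2
T = 2·5 + 9/2 = 29/2

t_a=5 t_c=9/2 v_peak=45/4 T=29/2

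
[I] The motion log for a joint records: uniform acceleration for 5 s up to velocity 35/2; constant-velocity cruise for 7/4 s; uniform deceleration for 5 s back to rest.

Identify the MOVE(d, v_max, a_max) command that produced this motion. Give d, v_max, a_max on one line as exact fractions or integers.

a_max = (35/2)/5 = 7/2
d_a = ½·35/2·5 = 175/4; d_c = 35/2·7/4 = 245/8
d = 2·175/4 + 245/8 = 945/8
t_c = 7/4 > 0 ⇒ limit active, v_max = 35/2

d=945/8 v_max=35/2 a_max=7/2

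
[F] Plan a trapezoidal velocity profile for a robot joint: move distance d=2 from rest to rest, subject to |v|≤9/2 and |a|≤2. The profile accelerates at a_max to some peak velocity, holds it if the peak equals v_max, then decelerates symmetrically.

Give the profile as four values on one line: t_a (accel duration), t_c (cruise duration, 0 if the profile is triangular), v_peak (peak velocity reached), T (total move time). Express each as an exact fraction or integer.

v_max²/a_max = (9/2)²/2 = 81/8
2 < 81/8 → triangular
v_peak = √(2·2) = √4 = 2
t_a = 2/2 = 1; t_c = 0
T = 2·1 = 2

t_a=1 t_c=0 v_peak=2 T=2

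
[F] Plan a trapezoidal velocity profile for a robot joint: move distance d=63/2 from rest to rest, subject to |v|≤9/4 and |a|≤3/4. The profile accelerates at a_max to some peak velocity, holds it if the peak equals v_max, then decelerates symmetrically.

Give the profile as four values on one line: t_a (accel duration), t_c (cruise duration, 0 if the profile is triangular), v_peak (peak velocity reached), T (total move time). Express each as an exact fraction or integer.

(v_max)²/a_max = (9/4)²/(3/4) = 27/4
63/2 ≥ 27/4 ⇒ cruise phase
t_a = (9/4)/(3/4) = 3; v_peak = 9/4
d_cruise = 63/2 − 27/4 = 99/4; t_c = (99/4)/(9/4) = 11
T = 2·3 + 11 = 17

t_a=3 t_c=11 v_peak=9/4 T=17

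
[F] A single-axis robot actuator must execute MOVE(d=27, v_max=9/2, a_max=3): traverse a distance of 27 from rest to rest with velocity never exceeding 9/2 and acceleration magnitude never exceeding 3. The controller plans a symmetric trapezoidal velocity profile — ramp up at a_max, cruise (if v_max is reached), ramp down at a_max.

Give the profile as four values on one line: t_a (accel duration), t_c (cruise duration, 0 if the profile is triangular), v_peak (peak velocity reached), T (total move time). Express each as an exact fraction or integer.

vₘ²/aₘ = (9/2)²/3 = 27/4
27 ≥ 27/4 → trapezoidal
t_a = (9/2)/3 = 3/2; v_peak = 9/2
d_cruise = 27 − 27/4 = 81/4; t_c = (81/4)/(9/2) = 9/2
T = 2·3/2 + 9/2 = 15/2

t_a=3/2 t_c=9/2 v_peak=9/2 T=15/2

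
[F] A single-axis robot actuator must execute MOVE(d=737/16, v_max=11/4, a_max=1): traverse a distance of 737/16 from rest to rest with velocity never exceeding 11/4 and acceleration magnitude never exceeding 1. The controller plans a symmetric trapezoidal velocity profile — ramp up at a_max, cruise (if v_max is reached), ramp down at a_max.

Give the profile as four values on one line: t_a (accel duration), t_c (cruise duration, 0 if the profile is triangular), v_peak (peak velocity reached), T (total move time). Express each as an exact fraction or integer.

v_max²/a_max = (11/4)²/1 = 121/16
737/16 ≥ 121/16 so v_max reached
t_a = (11/4)/1 = 11/4; v_peak = 11/4
d_cruise = 737/16 − 121/16 = 77/2; t_c = (77/2)/(11/4) = 14
T = 2·11/4 + 14 = 39/2

t_a=11/4 t_c=14 v_peak=11/4 T=39/2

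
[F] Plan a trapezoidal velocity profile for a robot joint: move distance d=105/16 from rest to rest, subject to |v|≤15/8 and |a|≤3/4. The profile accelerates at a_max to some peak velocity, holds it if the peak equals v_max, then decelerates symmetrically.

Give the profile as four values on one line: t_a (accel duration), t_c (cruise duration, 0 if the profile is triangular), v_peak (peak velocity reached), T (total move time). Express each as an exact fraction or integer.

t_a=5/2 t_c=1 v_peak=15/8 T=6

vₘ²/aₘ = (15/8)²/(3/4) = 75/16
105/16 ≥ 75/16 ⇒ cruise phase
t_a = (15/8)/(3/4) = 5/2; v_peak = 15/8
d_cruise = 105/16 − 75/16 = 15/8; t_c = (15/8)/(15/8) = 1
T = 2·5/2 + 1 = 6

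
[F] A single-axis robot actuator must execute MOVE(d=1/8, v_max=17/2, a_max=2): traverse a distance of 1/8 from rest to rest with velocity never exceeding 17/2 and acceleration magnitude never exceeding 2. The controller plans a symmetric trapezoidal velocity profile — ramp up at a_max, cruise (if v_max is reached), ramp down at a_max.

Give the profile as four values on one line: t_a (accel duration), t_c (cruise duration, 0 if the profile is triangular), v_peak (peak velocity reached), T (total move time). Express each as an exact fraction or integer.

t_a=1/4 t_c=0 v_peak=1/2 T=1/2

v_max²/a_max = (17/2)²/2 = 289/8
1/8 < 289/8 so t_c = 0
v_peak = √(1/8·2) = √(1/4) = 1/2
t_a = (1/2)/2 = 1/4; t_c = 0
T = 2·1/4 = 1/2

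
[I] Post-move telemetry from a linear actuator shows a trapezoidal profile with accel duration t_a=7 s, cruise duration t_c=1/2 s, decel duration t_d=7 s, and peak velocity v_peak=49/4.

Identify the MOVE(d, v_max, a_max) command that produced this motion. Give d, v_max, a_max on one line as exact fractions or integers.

a_max = (49/4)/7 = 7/4
d_a = ½·49/4·7 = 343/8; d_c = 49/4·1/2 = 49/8
d = 2·343/8 + 49/8 = 735/8
t_c = 1/2 > 0 so v_max = 49/4

d=735/8 v_max=49/4 a_max=7/4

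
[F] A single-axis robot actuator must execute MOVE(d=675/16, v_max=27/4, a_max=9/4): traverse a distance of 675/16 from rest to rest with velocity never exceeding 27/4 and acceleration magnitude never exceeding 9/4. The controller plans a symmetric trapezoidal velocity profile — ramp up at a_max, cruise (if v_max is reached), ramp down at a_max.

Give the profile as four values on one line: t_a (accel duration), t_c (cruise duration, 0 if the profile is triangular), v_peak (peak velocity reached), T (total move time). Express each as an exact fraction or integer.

(v_max)²/a_max = (27/4)²/(9/4) = 81/4
675/16 ≥ 81/4 so v_max reached
t_a = (27/4)/(9/4) = 3; v_peak = 27/4
d_cruise = 675/16 − 81/4 = 351/16; t_c = (351/16)/(27/4) = 13/4
T = 2·3 + 13/4 = 37/4

t_a=3 t_c=13/4 v_peak=27/4 T=37/4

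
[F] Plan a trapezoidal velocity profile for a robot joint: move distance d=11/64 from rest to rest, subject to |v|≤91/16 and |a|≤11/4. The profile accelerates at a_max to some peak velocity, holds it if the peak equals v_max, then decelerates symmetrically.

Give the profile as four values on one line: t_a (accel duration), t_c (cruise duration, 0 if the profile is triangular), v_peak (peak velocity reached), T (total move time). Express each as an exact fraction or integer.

(v_max)²/a_max = (91/16)²/(11/4) = 8281/704
11/64 < 8281/704 → triangular
v_peak = √(11/64·11/4) = √(121/256) = 11/16
t_a = (11/16)/(11/4) = 1/4; t_c = 0
T = 2·1/4 = 1/2

t_a=1/4 t_c=0 v_peak=11/16 T=1/2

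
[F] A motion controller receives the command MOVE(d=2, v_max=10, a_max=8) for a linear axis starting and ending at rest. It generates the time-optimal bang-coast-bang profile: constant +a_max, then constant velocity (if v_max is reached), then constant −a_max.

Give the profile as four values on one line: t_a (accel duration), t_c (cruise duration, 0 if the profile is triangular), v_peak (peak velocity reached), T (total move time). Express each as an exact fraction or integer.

vₘ²/aₘ = 10²/8 = 25/2
2 < 25/2 so t_c = 0
v_peak = √(2·8) = √16 = 4
t_a = 4/8 = 1/2; t_c = 0
T = 2·1/2 = 1

t_a=1/2 t_c=0 v_peak=4 T=1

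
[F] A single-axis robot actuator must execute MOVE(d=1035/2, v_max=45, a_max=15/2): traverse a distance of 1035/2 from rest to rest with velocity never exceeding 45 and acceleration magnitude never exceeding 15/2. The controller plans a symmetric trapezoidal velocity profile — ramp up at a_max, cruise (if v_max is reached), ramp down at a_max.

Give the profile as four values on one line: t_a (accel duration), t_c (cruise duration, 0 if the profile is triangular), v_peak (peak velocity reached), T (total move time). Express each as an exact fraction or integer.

(v_max)²/a_max = 45²/(15/2) = 270
1035/2 ≥ 270 → trapezoidal
t_a = 45/(15/2) = 6; v_peak = 45
d_cruise = 1035/2 − 270 = 495/2; t_c = (495/2)/45 = 11/2
T = 2·6 + 11/2 = 35/2

t_a=6 t_c=11/2 v_peak=45 T=35/2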